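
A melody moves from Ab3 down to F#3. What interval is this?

d3

Descending from Ab3 to F#3 is the same interval as ascending F#3 to Ab3.
F to A spans three letter names (F-G-A) — that makes it a third of some quality.
F#3 to Ab3 spans 2 semitones — two semitones narrower than the major third (4) — giving a diminished third.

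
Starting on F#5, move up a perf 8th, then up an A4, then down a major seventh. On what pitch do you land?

A perfect octave up from F#5 is F#6.
F#6 up an augmented fourth → B#6 (6 semitones).
Down a major seventh from B#6: C#6 (11 semitones down).

C#6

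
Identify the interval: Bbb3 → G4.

B to G spans six letter names (B-C-D-E-F-G) — that makes it a sixth of some quality.
Bbb3 to G4 spans 10 semitones — one semitone wider than the major sixth (9) — giving an augmented sixth.

A6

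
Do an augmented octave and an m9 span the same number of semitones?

Yes

Both span 13 semitones: an augmented octave and a minor ninth are the same chromatic distance.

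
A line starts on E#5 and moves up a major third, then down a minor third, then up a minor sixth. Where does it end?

C##6

A major third up from E#5 is G##5.
A minor third down from G##5 is E##5.
A minor sixth up from E##5 is C##6.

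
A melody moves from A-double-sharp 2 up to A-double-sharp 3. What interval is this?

perfect 8th

A to A is the same letter name, plus an octave: an octave.
The perfect octave spans 12 semitones, and A##2 to A##3 is exactly 12 semitones — so this is a perfect octave.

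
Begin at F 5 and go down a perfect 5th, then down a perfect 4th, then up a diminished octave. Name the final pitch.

F5 down a perfect fifth → Bb4 (7 semitones).
A perfect fourth down from Bb4 is F4.
Up a diminished octave from F4: Fb5 (11 semitones up).

F flat 5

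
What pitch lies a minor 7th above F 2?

E-flat 3

Counting seven letter names up from F lands on E.
A minor seventh spans 10 semitones, so from F2 the target pitch is Eb3.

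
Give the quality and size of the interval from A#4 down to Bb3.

Descending from A#4 to Bb3 is the same interval as ascending Bb3 to A#4.
B to A spans seven letter names (B-C-D-E-F-G-A), so the interval is some kind of seventh.
Bb3 to A#4 spans 12 semitones — one semitone wider than the major seventh (11) — giving an augmented seventh.

A7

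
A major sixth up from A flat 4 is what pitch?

F 5

Counting six letter names up from A lands on F.
A major sixth is 9 semitones; 9 semitones up from Ab4 gives F5.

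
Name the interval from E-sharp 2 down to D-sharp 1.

major 9th

Descending from E#2 to D#1 is the same interval as ascending D#1 to E#2.
D to E spans two letter names (D-E), plus an octave — that makes it a ninth of some quality.
The major ninth spans 14 semitones, and D#1 to E#2 is exactly 14 semitones — so this is a major ninth.
(Equivalently, a compound major second: a major second plus an octave.)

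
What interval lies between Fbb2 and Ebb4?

major fourteenth

F to E spans seven letter names (F-G-A-B-C-D-E), plus an octave, so the interval is some kind of fourteenth.
Fbb2 to Ebb4 is 23 semitones, matching the major fourteenth exactly, so the quality is major.
(Equivalently, a compound major seventh: a major seventh plus an octave.)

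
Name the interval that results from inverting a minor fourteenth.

First reduce the compound minor fourteenth to its simple form, a minor seventh.
Inverted interval numbers add to nine, so a seventh pairs with a second (7 + 2 = 9).
The quality also flips — minor becomes major — giving a major second.

major 2nd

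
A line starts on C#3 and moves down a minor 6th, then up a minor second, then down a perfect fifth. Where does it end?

A minor sixth down from C#3 is E#2.
E#2 up a minor second → F#2 (1 semitone).
A perfect fifth down from F#2 is B1.

B1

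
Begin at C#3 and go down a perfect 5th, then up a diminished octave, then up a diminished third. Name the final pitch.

A perfect fifth down from C#3 is F#2.
F#2 up a diminished octave → F3 (11 semitones).
Up a diminished third from F3: Abb3 (2 semitones up).

Abb3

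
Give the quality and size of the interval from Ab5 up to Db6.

A to D spans four letter names (A-B-C-D), so the interval is some kind of fourth.
The perfect fourth spans 5 semitones, and Ab5 to Db6 is exactly 5 semitones — so this is a perfect fourth.

perfect fourth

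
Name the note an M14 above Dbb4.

Seven letters up from D (plus an octave) reaches C.
Moving 23 semitones up from Dbb4 (the size of a major fourteenth) reaches Cb6.

Cb6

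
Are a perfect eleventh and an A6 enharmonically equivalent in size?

17 semitones (perfect eleventh) vs 10 semitones (augmented sixth): not equal.

No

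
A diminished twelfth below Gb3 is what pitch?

C2

Counting five letter names plus an octave down from G lands on C.
A diminished twelfth spans 18 semitones, so from Gb3 the target pitch is C2.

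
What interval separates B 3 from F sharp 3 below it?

Descending from B3 to F#3 is the same interval as ascending F#3 to B3.
F to B spans four letter names (F-G-A-B), so the interval is some kind of fourth.
Counting semitones, F#3→B3 is 5, which is the perfect fourth.

P4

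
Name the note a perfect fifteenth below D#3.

D#1

The letter stays D (same as the start), shifted two octaves down.
A perfect fifteenth spans 24 semitones, so from D#3 the target pitch is D#1.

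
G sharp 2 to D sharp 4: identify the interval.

G to D spans five letter names (G-A-B-C-D), plus an octave, so the interval is some kind of twelfth.
G#2 to D#4 is 19 semitones, matching the perfect twelfth exactly, so the quality is perfect.
(Equivalently, a compound perfect fifth: a perfect fifth plus an octave.)

perfect twelfth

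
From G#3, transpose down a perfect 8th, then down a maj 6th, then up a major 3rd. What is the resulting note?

Down a perfect octave from G#3: G#2 (12 semitones down).
Down a major sixth from G#2: B1 (9 semitones down).
A major third up from B1 is D#2.

D#2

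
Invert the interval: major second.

minor seventh

Inverted interval numbers add to nine, so a second pairs with a seventh (2 + 7 = 9).
Quality inverts too: major becomes minor. That makes the inversion a minor seventh.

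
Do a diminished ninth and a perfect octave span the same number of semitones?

A diminished ninth = 12 semitones = a perfect octave; enharmonically equal.

Yes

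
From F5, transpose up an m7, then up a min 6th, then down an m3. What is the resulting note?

F5 up a minor seventh → Eb6 (10 semitones).
A minor sixth up from Eb6 is Cb7.
A minor third down from Cb7 is Ab6.

Ab6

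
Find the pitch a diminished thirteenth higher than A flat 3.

Six letters up from A (plus an octave) reaches F.
A diminished thirteenth spans 19 semitones, so from Ab3 the target pitch is Fbb5.

F double-flat 5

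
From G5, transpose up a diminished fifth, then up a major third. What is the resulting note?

Up a diminished fifth from G5: Db6 (6 semitones up).
A major third up from Db6 is F6.

F6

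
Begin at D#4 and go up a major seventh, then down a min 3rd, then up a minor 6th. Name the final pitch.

D#4 up a major seventh → C##5 (11 semitones).
C##5 down a minor third → A##4 (3 semitones).
Up a minor sixth from A##4: F##5 (8 semitones up).

F##5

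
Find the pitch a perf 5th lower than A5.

Five letter names down from A: D.
Moving 7 semitones down from A5 (the size of a perfect fifth) reaches D5.

D5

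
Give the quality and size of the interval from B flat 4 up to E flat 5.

B to E spans four letter names (B-C-D-E): a fourth.
Counting semitones, Bb4→Eb5 is 5, which is the perfect fourth.

perfect 4th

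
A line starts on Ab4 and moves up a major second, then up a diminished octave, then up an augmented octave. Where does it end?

Bb6

Ab4 up a major second → Bb4 (2 semitones).
Bb4 up a diminished octave → Bbb5 (11 semitones).
An augmented octave up from Bbb5 is Bb6.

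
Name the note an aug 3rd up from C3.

E#3

The third takes the letter from C up to E.
An augmented third spans 5 semitones, so from C3 the target pitch is E#3.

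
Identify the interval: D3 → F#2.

minor sixth

Descending from D3 to F#2 is the same interval as ascending F#2 to D3.
F to D spans six letter names (F-G-A-B-C-D) — that makes it a sixth of some quality.
F#2 to D3 is 8 semitones, a half step short of the major sixth (9), so this is minor.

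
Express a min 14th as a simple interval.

Subtracting seven from the interval number removes an octave: 14 − 7 = 7.
That makes a minor fourteenth a compound minor seventh — an octave plus a minor seventh.

minor seventh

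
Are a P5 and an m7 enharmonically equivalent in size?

A perfect fifth spans 7 semitones; a minor seventh spans 10 semitones. They differ by 3.

No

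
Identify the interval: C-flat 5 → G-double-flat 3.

augmented eleventh

Descending from Cb5 to Gbb3 is the same interval as ascending Gbb3 to Cb5.
G to C spans four letter names (G-A-B-C), plus an octave, so the interval is some kind of eleventh.
Gbb3 to Cb5 spans 18 semitones — one semitone wider than the perfect eleventh (17) — giving an augmented eleventh.
(Equivalently, a compound augmented fourth: an augmented fourth plus an octave.)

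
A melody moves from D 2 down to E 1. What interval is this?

minor seventh

Descending from D2 to E1 is the same interval as ascending E1 to D2.
E to D spans seven letter names (E-F-G-A-B-C-D) — that makes it a seventh of some quality.
E1 to D2 is 10 semitones, a half step short of the major seventh (11), so this is minor.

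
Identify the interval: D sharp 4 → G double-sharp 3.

Descending from D#4 to G##3 is the same interval as ascending G##3 to D#4.
G to D spans five letter names (G-A-B-C-D) — that makes it a fifth of some quality.
G##3 to D#4 spans 6 semitones — one semitone narrower than the perfect fifth (7) — giving a diminished fifth.

diminished fifth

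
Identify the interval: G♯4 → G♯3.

perfect octave

Descending from G#4 to G#3 is the same interval as ascending G#3 to G#4.
G to G is the same letter name, plus an octave — that makes it an octave of some quality.
G#3 to G#4 is 12 semitones, matching the perfect octave exactly, so the quality is perfect.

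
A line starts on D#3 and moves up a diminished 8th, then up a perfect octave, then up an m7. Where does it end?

A diminished octave up from D#3 is D4.
D4 up a perfect octave → D5 (12 semitones).
Up a minor seventh from D5: C6 (10 semitones up).

C6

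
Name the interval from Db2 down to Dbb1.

augmented 8th

Descending from Db2 to Dbb1 is the same interval as ascending Dbb1 to Db2.
D to D is the same letter name, plus an octave, so the interval is some kind of octave.
A perfect octave would be 12 semitones; Dbb1 to Db2 is 13, one semitone wider, so the interval is augmented.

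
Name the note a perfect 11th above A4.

D6

Four letters up from A (plus an octave) reaches D.
Moving 17 semitones up from A4 (the size of a perfect eleventh) reaches D6.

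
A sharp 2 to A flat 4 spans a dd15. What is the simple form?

doubly diminished 8th

Each octave removed subtracts seven from the number: 15 − 7 = 8.
So a doubly diminished fifteenth is an octave plus a doubly diminished octave. The quality is unchanged.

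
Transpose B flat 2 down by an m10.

G 1

Counting three letter names plus an octave down from B lands on G.
A minor tenth is 15 semitones; 15 semitones down from Bb2 gives G1.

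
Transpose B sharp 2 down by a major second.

A sharp 2

The second takes the letter from B down to A.
A major second spans 2 semitones, so from B#2 the target pitch is A#2.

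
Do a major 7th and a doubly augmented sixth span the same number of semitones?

Yes

Both span 11 semitones: a major seventh and a doubly augmented sixth are the same chromatic distance.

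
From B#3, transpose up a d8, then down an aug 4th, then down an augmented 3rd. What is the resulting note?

B#3 up a diminished octave → B4 (11 semitones).
Down an augmented fourth from B4: F4 (6 semitones down).
An augmented third down from F4 is Dbb4.

Dbb4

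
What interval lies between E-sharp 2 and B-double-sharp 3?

E to B spans five letter names (E-F-G-A-B), plus an octave — that makes it a twelfth of some quality.
E#2 to B##3 spans 20 semitones — one semitone wider than the perfect twelfth (19) — giving an augmented twelfth.
(Equivalently, a compound augmented fifth: an augmented fifth plus an octave.)

augmented twelfth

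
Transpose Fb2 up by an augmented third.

The third takes the letter from F up to A.
An augmented third is 5 semitones; 5 semitones up from Fb2 gives A2.

A2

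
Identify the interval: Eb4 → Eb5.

E to E is the same letter name, plus an octave: an octave.
The perfect octave spans 12 semitones, and Eb4 to Eb5 is exactly 12 semitones — so this is a perfect octave.

perfect octave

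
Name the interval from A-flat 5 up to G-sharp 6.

A to G spans seven letter names (A-B-C-D-E-F-G): a seventh.
A major seventh would be 11 semitones; Ab5 to G#6 is 12, one semitone wider, so the interval is augmented.

A7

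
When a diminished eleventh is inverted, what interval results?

augmented 5th

First reduce the compound diminished eleventh to its simple form, a diminished fourth.
Inverted interval numbers add to nine, so a fourth pairs with a fifth (4 + 5 = 9).
The quality also flips — diminished becomes augmented — giving an augmented fifth.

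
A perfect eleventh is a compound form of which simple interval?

perfect fourth

Subtracting seven from the interval number removes an octave: 11 − 7 = 4.
So a perfect eleventh is an octave plus a perfect fourth. The quality is unchanged.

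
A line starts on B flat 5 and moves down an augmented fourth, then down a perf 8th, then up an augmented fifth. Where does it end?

Bb5 down an augmented fourth → Fb5 (6 semitones).
Fb5 down a perfect octave → Fb4 (12 semitones).
An augmented fifth up from Fb4 is C5.

C 5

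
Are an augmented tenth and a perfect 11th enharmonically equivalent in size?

Yes

An augmented tenth spans 17 semitones, and a perfect eleventh also spans 17 semitones — they're enharmonic.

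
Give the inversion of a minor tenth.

First reduce the compound minor tenth to its simple form, a minor third.
Interval numbers invert to sum to nine: 3 + 6 = 9, so a third inverts to a sixth.
The quality also flips — minor becomes major — giving a major sixth.

major sixth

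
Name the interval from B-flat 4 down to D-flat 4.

major 6th

Descending from Bb4 to Db4 is the same interval as ascending Db4 to Bb4.
D to B spans six letter names (D-E-F-G-A-B) — that makes it a sixth of some quality.
The major sixth spans 9 semitones, and Db4 to Bb4 is exactly 9 semitones — so this is a major sixth.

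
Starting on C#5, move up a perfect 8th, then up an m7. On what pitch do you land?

A perfect octave up from C#5 is C#6.
Up a minor seventh from C#6: B6 (10 semitones up).

B6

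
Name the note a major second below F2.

Two letter names down from F: E.
A major second spans 2 semitones, so from F2 the target pitch is Eb2.

Eb2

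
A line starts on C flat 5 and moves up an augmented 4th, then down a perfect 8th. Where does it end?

Cb5 up an augmented fourth → F5 (6 semitones).
A perfect octave down from F5 is F4.

F 4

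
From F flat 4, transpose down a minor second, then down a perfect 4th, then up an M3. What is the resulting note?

Fb4 down a minor second → Eb4 (1 semitone).
A perfect fourth down from Eb4 is Bb3.
A major third up from Bb3 is D4.

D 4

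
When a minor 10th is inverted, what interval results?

M6

First reduce the compound minor tenth to its simple form, a minor third.
Inverted interval numbers add to nine, so a third pairs with a sixth (3 + 6 = 9).
And minor becomes major under inversion, so we get a major sixth.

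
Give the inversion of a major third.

Interval numbers invert to sum to nine: 3 + 6 = 9, so a third inverts to a sixth.
And major becomes minor under inversion, so we get a minor sixth.

minor 6th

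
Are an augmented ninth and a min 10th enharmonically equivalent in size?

Yes

An augmented ninth = 15 semitones = a minor tenth; enharmonically equal.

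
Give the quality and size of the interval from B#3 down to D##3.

Descending from B#3 to D##3 is the same interval as ascending D##3 to B#3.
D to B spans six letter names (D-E-F-G-A-B), so the interval is some kind of sixth.
A major sixth would be 9 semitones, but D##3 to B#3 is 8 — one semitone narrower, making it a minor sixth.

m6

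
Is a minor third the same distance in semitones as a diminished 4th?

No

3 semitones (minor third) vs 4 semitones (diminished fourth): not equal.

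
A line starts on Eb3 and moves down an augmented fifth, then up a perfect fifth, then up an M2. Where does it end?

Down an augmented fifth from Eb3: Abb2 (8 semitones down).
Up a perfect fifth from Abb2: Ebb3 (7 semitones up).
Up a major second from Ebb3: Fb3 (2 semitones up).

Fb3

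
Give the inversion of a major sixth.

m3

The rule of nine gives the new number: 9 − 6 = 3, so a sixth becomes a third.
Quality inverts too: major becomes minor. That makes the inversion a minor third.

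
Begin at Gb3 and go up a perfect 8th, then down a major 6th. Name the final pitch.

Bbb3

Gb3 up a perfect octave → Gb4 (12 semitones).
A major sixth down from Gb4 is Bbb3.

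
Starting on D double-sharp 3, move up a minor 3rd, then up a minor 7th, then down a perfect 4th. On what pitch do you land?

A minor third up from D##3 is F##3.
F##3 up a minor seventh → E#4 (10 semitones).
Down a perfect fourth from E#4: B#3 (5 semitones down).

B sharp 3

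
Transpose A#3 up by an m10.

C#5

Counting three letter names plus an octave up from A lands on C.
A minor tenth is 15 semitones; 15 semitones up from A#3 gives C#5.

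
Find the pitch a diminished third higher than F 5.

A-double-flat 5

Counting three letter names up from F lands on A.
A diminished third spans 2 semitones, so from F5 the target pitch is Abb5.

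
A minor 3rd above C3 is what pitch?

The third takes the letter from C up to E.
Moving 3 semitones up from C3 (the size of a minor third) reaches Eb3.

Eb3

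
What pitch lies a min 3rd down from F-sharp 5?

Counting three letter names down from F lands on D.
A minor third spans 3 semitones, so from F#5 the target pitch is D#5.

D-sharp 5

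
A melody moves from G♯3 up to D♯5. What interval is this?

perfect twelfth

G to D spans five letter names (G-A-B-C-D), plus an octave — that makes it a twelfth of some quality.
Counting semitones, G#3→D#5 is 19, which is the perfect twelfth.
(Equivalently, a compound perfect fifth: a perfect fifth plus an octave.)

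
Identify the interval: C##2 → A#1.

major third

Descending from C##2 to A#1 is the same interval as ascending A#1 to C##2.
A to C spans three letter names (A-B-C): a third.
A#1 to C##2 is 4 semitones, matching the major third exactly, so the quality is major.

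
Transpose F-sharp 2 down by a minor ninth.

The ninth's letter: F down two letter names plus an octave → E.
A minor ninth is 13 semitones; 13 semitones down from F#2 gives E#1.

E-sharp 1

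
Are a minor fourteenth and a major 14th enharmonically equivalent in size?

22 semitones (minor fourteenth) vs 23 semitones (major fourteenth): not equal.

No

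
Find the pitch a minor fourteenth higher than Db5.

Cb7

Counting seven letter names plus an octave up from D lands on C.
A minor fourteenth spans 22 semitones, so from Db5 the target pitch is Cb7.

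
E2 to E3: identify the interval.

E to E is the same letter name, plus an octave: an octave.
E2 to E3 is 12 semitones, matching the perfect octave exactly, so the quality is perfect.

perfect octave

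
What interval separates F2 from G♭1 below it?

Descending from F2 to Gb1 is the same interval as ascending Gb1 to F2.
G to F spans seven letter names (G-A-B-C-D-E-F) — that makes it a seventh of some quality.
The major seventh spans 11 semitones, and Gb1 to F2 is exactly 11 semitones — so this is a major seventh.

major 7th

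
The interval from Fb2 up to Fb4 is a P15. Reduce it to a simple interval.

Each octave removed subtracts seven from the number: 15 − 7 = 8.
Quality carries through unchanged, so the simple form is a perfect octave.

perfect 8th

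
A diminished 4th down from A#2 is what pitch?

E##2

Counting four letter names down from A lands on E.
Moving 4 semitones down from A#2 (the size of a diminished fourth) reaches E##2.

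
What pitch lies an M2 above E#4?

F##4

Counting two letter names up from E lands on F.
Moving 2 semitones up from E#4 (the size of a major second) reaches F##4.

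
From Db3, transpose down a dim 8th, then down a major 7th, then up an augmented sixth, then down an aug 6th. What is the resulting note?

A diminished octave down from Db3 is D2.
Down a major seventh from D2: Eb1 (11 semitones down).
An augmented sixth up from Eb1 is C#2.
C#2 down an augmented sixth → Eb1 (10 semitones).

Eb1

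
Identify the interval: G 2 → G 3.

perfect octave

G to G is the same letter name, plus an octave: an octave.
G2 to G3 is 12 semitones, matching the perfect octave exactly, so the quality is perfect.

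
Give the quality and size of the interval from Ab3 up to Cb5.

A to C spans three letter names (A-B-C), plus an octave, so the interval is some kind of tenth.
A major tenth would be 16 semitones, but Ab3 to Cb5 is 15 — one semitone narrower, making it a minor tenth.
(Equivalently, a compound minor third: a minor third plus an octave.)

m10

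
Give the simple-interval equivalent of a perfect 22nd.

Subtracting seven from the interval number removes an octave: 22 − 14 = 8.
Quality carries through unchanged, so the simple form is a perfect octave.

perfect octave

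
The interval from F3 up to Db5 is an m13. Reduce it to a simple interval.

m6

Each octave removed subtracts seven from the number: 13 − 7 = 6.
Quality carries through unchanged, so the simple form is a minor sixth.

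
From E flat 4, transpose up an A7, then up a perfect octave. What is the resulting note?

D sharp 6

Up an augmented seventh from Eb4: D#5 (12 semitones up).
A perfect octave up from D#5 is D#6.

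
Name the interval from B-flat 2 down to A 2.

m2

Descending from Bb2 to A2 is the same interval as ascending A2 to Bb2.
A to B spans two letter names (A-B): a second.
At 1 semitone, A2→Bb2 falls one short of a major second: minor.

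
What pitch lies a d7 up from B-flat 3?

The seventh takes the letter from B up to A.
A diminished seventh spans 9 semitones, so from Bb3 the target pitch is Abb4.

A-double-flat 4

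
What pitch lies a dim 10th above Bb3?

Three letters up from B (plus an octave) reaches D.
A diminished tenth is 14 semitones; 14 semitones up from Bb3 gives Dbb5.

Dbb5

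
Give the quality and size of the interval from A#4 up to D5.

diminished fourth

A to D spans four letter names (A-B-C-D): a fourth.
A perfect fourth would be 5 semitones; A#4 to D5 is 4, one semitone narrower, so the interval is diminished.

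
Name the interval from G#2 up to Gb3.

doubly diminished 8th

G to G is the same letter name, plus an octave, so the interval is some kind of octave.
G#2 to Gb3 spans 10 semitones — two semitones narrower than the perfect octave (12) — giving a doubly diminished octave.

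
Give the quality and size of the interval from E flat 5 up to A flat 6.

perfect 11th

E to A spans four letter names (E-F-G-A), plus an octave, so the interval is some kind of eleventh.
Counting semitones, Eb5→Ab6 is 17, which is the perfect eleventh.
(Equivalently, a compound perfect fourth: a perfect fourth plus an octave.)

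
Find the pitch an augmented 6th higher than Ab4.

The sixth takes the letter from A up to F.
An augmented sixth is 10 semitones; 10 semitones up from Ab4 gives F#5.

F#5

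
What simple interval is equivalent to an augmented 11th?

A4

Subtracting seven from the interval number removes an octave: 11 − 7 = 4.
So an augmented eleventh is an octave plus an augmented fourth. The quality is unchanged.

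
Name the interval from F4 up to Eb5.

minor seventh

F to E spans seven letter names (F-G-A-B-C-D-E): a seventh.
A major seventh would be 11 semitones, but F4 to Eb5 is 10 — one semitone narrower, making it a minor seventh.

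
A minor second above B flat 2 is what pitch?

C flat 3

Two letter names up from B: C.
A minor second spans 1 semitone, so from Bb2 the target pitch is Cb3.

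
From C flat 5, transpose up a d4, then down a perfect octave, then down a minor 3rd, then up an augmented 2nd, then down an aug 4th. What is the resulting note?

B double-flat 3

Cb5 up a diminished fourth → Fbb5 (4 semitones).
Fbb5 down a perfect octave → Fbb4 (12 semitones).
A minor third down from Fbb4 is Dbb4.
Dbb4 up an augmented second → Eb4 (3 semitones).
Eb4 down an augmented fourth → Bbb3 (6 semitones).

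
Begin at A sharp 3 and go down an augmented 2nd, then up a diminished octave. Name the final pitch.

A#3 down an augmented second → G3 (3 semitones).
A diminished octave up from G3 is Gb4.

G flat 4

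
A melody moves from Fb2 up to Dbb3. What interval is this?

F to D spans six letter names (F-G-A-B-C-D): a sixth.
Fb2 to Dbb3 is 8 semitones, a half step short of the major sixth (9), so this is minor.

minor 6th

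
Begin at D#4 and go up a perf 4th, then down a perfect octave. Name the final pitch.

G#3

Up a perfect fourth from D#4: G#4 (5 semitones up).
Down a perfect octave from G#4: G#3 (12 semitones down).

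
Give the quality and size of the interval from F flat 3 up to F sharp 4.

AA8

F to F is the same letter name, plus an octave, so the interval is some kind of octave.
Fb3 to F#4 spans 14 semitones — two semitones wider than the perfect octave (12) — giving a doubly augmented octave.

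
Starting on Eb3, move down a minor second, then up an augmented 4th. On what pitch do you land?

G#3

Down a minor second from Eb3: D3 (1 semitone down).
An augmented fourth up from D3 is G#3.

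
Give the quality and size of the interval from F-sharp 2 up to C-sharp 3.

F to C spans five letter names (F-G-A-B-C): a fifth.
The perfect fifth spans 7 semitones, and F#2 to C#3 is exactly 7 semitones — so this is a perfect fifth.

P5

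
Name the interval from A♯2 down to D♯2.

perfect fifth

Descending from A#2 to D#2 is the same interval as ascending D#2 to A#2.
D to A spans five letter names (D-E-F-G-A) — that makes it a fifth of some quality.
The perfect fifth spans 7 semitones, and D#2 to A#2 is exactly 7 semitones — so this is a perfect fifth.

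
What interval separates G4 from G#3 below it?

d8

Descending from G4 to G#3 is the same interval as ascending G#3 to G4.
G to G is the same letter name, plus an octave — that makes it an octave of some quality.
G#3 to G4 spans 11 semitones — one semitone narrower than the perfect octave (12) — giving a diminished octave.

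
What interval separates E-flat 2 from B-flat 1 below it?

P4

Descending from Eb2 to Bb1 is the same interval as ascending Bb1 to Eb2.
B to E spans four letter names (B-C-D-E), so the interval is some kind of fourth.
The perfect fourth spans 5 semitones, and Bb1 to Eb2 is exactly 5 semitones — so this is a perfect fourth.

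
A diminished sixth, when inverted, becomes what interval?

The rule of nine gives the new number: 9 − 6 = 3, so a sixth becomes a third.
And diminished becomes augmented under inversion, so we get an augmented third.

augmented 3rd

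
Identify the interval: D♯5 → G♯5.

perfect fourth

D to G spans four letter names (D-E-F-G): a fourth.
The perfect fourth spans 5 semitones, and D#5 to G#5 is exactly 5 semitones — so this is a perfect fourth.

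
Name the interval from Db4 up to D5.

augmented octave

D to D is the same letter name, plus an octave, so the interval is some kind of octave.
The perfect octave is 12 semitones; here we have 13, one semitone wider: augmented.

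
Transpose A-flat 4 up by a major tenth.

C 6

Counting three letter names plus an octave up from A lands on C.
A major tenth is 16 semitones; 16 semitones up from Ab4 gives C6.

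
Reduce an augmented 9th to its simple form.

augmented 2nd

Each octave removed subtracts seven from the number: 9 − 7 = 2.
Quality carries through unchanged, so the simple form is an augmented second.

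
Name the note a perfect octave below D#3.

For an octave the letter name doesn't change: still D, an octave down.
Moving 12 semitones down from D#3 (the size of a perfect octave) reaches D#2.

D#2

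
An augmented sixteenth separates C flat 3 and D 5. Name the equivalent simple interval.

augmented second

Subtracting seven from the interval number removes an octave: 16 − 14 = 2.
So an augmented sixteenth is 2 octaves plus an augmented second. The quality is unchanged.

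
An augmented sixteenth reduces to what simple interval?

Take out 2 octaves (14 from the number): 16 − 14 = 2.
So an augmented sixteenth is 2 octaves plus an augmented second. The quality is unchanged.

augmented second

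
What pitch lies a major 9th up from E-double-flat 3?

F-flat 4

Counting two letter names plus an octave up from E lands on F.
Moving 14 semitones up from Ebb3 (the size of a major ninth) reaches Fb4.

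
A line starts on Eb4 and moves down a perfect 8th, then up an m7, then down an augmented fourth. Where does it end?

A perfect octave down from Eb4 is Eb3.
Eb3 up a minor seventh → Db4 (10 semitones).
An augmented fourth down from Db4 is Abb3.

Abb3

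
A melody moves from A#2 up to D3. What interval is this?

A to D spans four letter names (A-B-C-D): a fourth.
A#2 to D3 spans 4 semitones — one semitone narrower than the perfect fourth (5) — giving a diminished fourth.

diminished fourth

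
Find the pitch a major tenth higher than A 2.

Counting three letter names plus an octave up from A lands on C.
Moving 16 semitones up from A2 (the size of a major tenth) reaches C#4.

C sharp 4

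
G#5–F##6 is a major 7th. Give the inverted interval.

Inverted interval numbers add to nine, so a seventh pairs with a second (7 + 2 = 9).
The quality also flips — major becomes minor — giving a minor second.

m2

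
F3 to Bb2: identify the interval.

perfect fifth

Descending from F3 to Bb2 is the same interval as ascending Bb2 to F3.
B to F spans five letter names (B-C-D-E-F): a fifth.
The perfect fifth spans 7 semitones, and Bb2 to F3 is exactly 7 semitones — so this is a perfect fifth.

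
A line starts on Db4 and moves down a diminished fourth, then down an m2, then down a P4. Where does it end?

A diminished fourth down from Db4 is A3.
A minor second down from A3 is G#3.
Down a perfect fourth from G#3: D#3 (5 semitones down).

D#3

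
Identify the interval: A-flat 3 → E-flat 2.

perfect eleventh

Descending from Ab3 to Eb2 is the same interval as ascending Eb2 to Ab3.
E to A spans four letter names (E-F-G-A), plus an octave: an eleventh.
The perfect eleventh spans 17 semitones, and Eb2 to Ab3 is exactly 17 semitones — so this is a perfect eleventh.
(Equivalently, a compound perfect fourth: a perfect fourth plus an octave.)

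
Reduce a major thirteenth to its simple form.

major sixth

Subtracting seven from the interval number removes an octave: 13 − 7 = 6.
So a major thirteenth is an octave plus a major sixth. The quality is unchanged.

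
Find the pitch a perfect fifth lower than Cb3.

Fb2

Counting five letter names down from C lands on F.
Moving 7 semitones down from Cb3 (the size of a perfect fifth) reaches Fb2.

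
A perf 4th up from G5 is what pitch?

C6

Four letter names up from G: C.
A perfect fourth spans 5 semitones, so from G5 the target pitch is C6.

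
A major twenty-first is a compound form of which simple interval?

Subtracting seven from the interval number removes an octave: 21 − 14 = 7.
That makes a major twenty-first a compound major seventh — 2 octaves plus a major seventh.

M7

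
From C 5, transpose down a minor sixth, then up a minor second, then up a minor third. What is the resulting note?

A flat 4

C5 down a minor sixth → E4 (8 semitones).
Up a minor second from E4: F4 (1 semitone up).
Up a minor third from F4: Ab4 (3 semitones up).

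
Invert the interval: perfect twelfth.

First reduce the compound perfect twelfth to its simple form, a perfect fifth.
Interval numbers invert to sum to nine: 5 + 4 = 9, so a fifth inverts to a fourth.
Quality inverts too: perfect stays perfect. That makes the inversion a perfect fourth.

P4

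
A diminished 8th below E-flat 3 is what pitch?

E 2

For an octave the letter name doesn't change: still E, an octave down.
A diminished octave is 11 semitones; 11 semitones down from Eb3 gives E2.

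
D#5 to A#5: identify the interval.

perfect fifth

D to A spans five letter names (D-E-F-G-A) — that makes it a fifth of some quality.
Counting semitones, D#5→A#5 is 7, which is the perfect fifth.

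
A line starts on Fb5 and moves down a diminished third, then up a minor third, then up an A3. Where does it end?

A#5

Down a diminished third from Fb5: D5 (2 semitones down).
D5 up a minor third → F5 (3 semitones).
Up an augmented third from F5: A#5 (5 semitones up).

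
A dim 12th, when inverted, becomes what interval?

First reduce the compound diminished twelfth to its simple form, a diminished fifth.
Interval numbers invert to sum to nine: 5 + 4 = 9, so a fifth inverts to a fourth.
Quality inverts too: diminished becomes augmented. That makes the inversion an augmented fourth.

A4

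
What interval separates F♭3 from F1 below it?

diminished 15th

Descending from Fb3 to F1 is the same interval as ascending F1 to Fb3.
F to F is the same letter name, plus 2 octaves — that makes it a fifteenth of some quality.
A perfect fifteenth would be 24 semitones; F1 to Fb3 is 23, one semitone narrower, so the interval is diminished.
(Equivalently, a compound diminished octave: a diminished octave plus an octave.)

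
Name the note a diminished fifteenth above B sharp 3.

B 5

The letter stays B (same as the start), shifted two octaves up.
Moving 23 semitones up from B#3 (the size of a diminished fifteenth) reaches B5.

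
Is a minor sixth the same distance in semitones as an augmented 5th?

A minor sixth = 8 semitones = an augmented fifth; enharmonically equal.

Yes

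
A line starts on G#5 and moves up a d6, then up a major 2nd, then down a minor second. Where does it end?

G#5 up a diminished sixth → Eb6 (7 semitones).
A major second up from Eb6 is F6.
Down a minor second from F6: E6 (1 semitone down).

E6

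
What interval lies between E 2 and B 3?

E to B spans five letter names (E-F-G-A-B), plus an octave, so the interval is some kind of twelfth.
Counting semitones, E2→B3 is 19, which is the perfect twelfth.
(Equivalently, a compound perfect fifth: a perfect fifth plus an octave.)

perfect twelfth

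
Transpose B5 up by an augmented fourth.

Counting four letter names up from B lands on E.
An augmented fourth spans 6 semitones, so from B5 the target pitch is E#6.

E#6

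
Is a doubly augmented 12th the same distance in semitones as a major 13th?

Yes

Both span 21 semitones: a doubly augmented twelfth and a major thirteenth are the same chromatic distance.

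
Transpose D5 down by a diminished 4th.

A#4

The fourth takes the letter from D down to A.
A diminished fourth spans 4 semitones, so from D5 the target pitch is A#4.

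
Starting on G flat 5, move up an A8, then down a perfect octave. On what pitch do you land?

G 5

Gb5 up an augmented octave → G6 (13 semitones).
Down a perfect octave from G6: G5 (12 semitones down).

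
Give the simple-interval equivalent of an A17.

augmented 3rd

Subtracting seven from the interval number removes an octave: 17 − 14 = 3.
That makes an augmented seventeenth a compound augmented third — 2 octaves plus an augmented third.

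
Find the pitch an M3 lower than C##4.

A#3

The third takes the letter from C down to A.
A major third spans 4 semitones, so from C##4 the target pitch is A#3.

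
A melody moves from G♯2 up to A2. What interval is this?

G to A spans two letter names (G-A) — that makes it a second of some quality.
A major second would be 2 semitones, but G#2 to A2 is 1 — one semitone narrower, making it a minor second.

minor second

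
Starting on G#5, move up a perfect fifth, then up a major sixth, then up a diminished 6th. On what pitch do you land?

G7

G#5 up a perfect fifth → D#6 (7 semitones).
Up a major sixth from D#6: B#6 (9 semitones up).
Up a diminished sixth from B#6: G7 (7 semitones up).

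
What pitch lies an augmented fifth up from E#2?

Five letter names up from E: B.
Moving 8 semitones up from E#2 (the size of an augmented fifth) reaches B##2.

B##2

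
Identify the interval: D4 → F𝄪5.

D to F spans three letter names (D-E-F), plus an octave — that makes it a tenth of some quality.
D4 to F##5 spans 17 semitones — one semitone wider than the major tenth (16) — giving an augmented tenth.
(Equivalently, a compound augmented third: an augmented third plus an octave.)

augmented tenth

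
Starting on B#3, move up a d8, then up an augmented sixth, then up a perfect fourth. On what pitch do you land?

B#3 up a diminished octave → B4 (11 semitones).
An augmented sixth up from B4 is G##5.
G##5 up a perfect fourth → C##6 (5 semitones).

C##6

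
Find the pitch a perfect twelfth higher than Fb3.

Counting five letter names plus an octave up from F lands on C.
A perfect twelfth spans 19 semitones, so from Fb3 the target pitch is Cb5.

Cb5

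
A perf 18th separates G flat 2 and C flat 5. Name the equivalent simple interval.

perfect fourth

Take out 2 octaves (14 from the number): 18 − 14 = 4.
Quality carries through unchanged, so the simple form is a perfect fourth.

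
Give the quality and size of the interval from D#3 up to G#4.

D to G spans four letter names (D-E-F-G), plus an octave, so the interval is some kind of eleventh.
D#3 to G#4 is 17 semitones, matching the perfect eleventh exactly, so the quality is perfect.
(Equivalently, a compound perfect fourth: a perfect fourth plus an octave.)

P11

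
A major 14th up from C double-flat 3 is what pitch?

Seven letters up from C (plus an octave) reaches B.
Moving 23 semitones up from Cbb3 (the size of a major fourteenth) reaches Bbb4.

B double-flat 4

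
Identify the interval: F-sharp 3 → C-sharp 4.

perfect 5th

F to C spans five letter names (F-G-A-B-C), so the interval is some kind of fifth.
Counting semitones, F#3→C#4 is 7, which is the perfect fifth.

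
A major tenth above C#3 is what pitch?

E#4

The tenth's letter: C up three letter names plus an octave → E.
A major tenth spans 16 semitones, so from C#3 the target pitch is E#4.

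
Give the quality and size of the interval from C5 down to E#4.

Descending from C5 to E#4 is the same interval as ascending E#4 to C5.
E to C spans six letter names (E-F-G-A-B-C) — that makes it a sixth of some quality.
The major sixth is 9 semitones; here we have 7, two semitones narrower: diminished.

d6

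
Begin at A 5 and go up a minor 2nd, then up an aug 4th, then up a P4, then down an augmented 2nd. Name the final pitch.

A minor second up from A5 is Bb5.
Bb5 up an augmented fourth → E6 (6 semitones).
Up a perfect fourth from E6: A6 (5 semitones up).
An augmented second down from A6 is Gb6.

G flat 6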